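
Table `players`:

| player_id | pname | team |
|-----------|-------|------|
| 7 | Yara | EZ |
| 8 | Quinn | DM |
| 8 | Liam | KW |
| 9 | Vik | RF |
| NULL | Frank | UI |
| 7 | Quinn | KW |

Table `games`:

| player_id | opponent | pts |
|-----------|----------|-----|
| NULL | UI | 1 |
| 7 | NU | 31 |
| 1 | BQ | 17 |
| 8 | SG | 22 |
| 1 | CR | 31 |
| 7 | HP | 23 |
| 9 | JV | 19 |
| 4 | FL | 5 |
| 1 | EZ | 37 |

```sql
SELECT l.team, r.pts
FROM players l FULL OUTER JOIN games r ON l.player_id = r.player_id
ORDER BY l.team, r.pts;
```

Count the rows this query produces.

FULL OUTER JOIN keeps every row from both sides; unmatched rows get NULL for the other side's columns.
Matching on l.player_id = r.player_id. A NULL in a compared column never satisfies the condition.
Matched pairs: 7; unmatched l rows kept: 1; unmatched r rows kept: 5.
Total: 7 matched + 6 padded = 13 rows.

13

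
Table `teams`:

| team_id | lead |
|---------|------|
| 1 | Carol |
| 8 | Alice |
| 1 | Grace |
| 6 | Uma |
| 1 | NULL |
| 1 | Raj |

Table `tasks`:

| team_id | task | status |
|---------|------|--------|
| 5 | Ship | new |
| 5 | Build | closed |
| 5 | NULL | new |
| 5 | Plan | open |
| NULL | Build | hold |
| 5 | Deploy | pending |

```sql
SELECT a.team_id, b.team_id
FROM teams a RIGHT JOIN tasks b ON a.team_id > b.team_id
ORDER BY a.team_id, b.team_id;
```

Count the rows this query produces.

11

RIGHT JOIN keeps every row from `tasks`; unmatched rows get NULL for `teams`'s columns.
Matching on a.team_id > b.team_id. A NULL in a compared column never satisfies the condition.
Matched pairs: 10; unmatched b rows kept: 1.
Total: 10 matched + 1 padded = 11 rows.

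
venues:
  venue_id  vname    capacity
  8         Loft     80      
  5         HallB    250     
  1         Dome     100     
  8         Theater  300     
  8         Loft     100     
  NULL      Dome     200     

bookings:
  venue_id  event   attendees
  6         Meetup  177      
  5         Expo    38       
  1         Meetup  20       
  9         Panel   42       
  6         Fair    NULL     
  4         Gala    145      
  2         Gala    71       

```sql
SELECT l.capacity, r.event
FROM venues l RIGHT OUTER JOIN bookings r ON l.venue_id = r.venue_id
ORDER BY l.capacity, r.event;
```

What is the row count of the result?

7

RIGHT JOIN keeps every row from `bookings`; unmatched rows get NULL for `venues`'s columns.
Matching on l.venue_id = r.venue_id. A NULL in a compared column never satisfies the condition.
- l row (venue_id=8): no match.
- l row (venue_id=5): matches 1 r row(s) → 1 output row(s).
- l row (venue_id=1): matches 1 r row(s) → 1 output row(s).
- l row (venue_id=8): no match.
- l row (venue_id=8): no match.
- l row (venue_id=NULL): no match.
- plus 5 unmatched r row(s), each kept with NULL l columns.
Total: 2 matched + 5 padded = 7 rows.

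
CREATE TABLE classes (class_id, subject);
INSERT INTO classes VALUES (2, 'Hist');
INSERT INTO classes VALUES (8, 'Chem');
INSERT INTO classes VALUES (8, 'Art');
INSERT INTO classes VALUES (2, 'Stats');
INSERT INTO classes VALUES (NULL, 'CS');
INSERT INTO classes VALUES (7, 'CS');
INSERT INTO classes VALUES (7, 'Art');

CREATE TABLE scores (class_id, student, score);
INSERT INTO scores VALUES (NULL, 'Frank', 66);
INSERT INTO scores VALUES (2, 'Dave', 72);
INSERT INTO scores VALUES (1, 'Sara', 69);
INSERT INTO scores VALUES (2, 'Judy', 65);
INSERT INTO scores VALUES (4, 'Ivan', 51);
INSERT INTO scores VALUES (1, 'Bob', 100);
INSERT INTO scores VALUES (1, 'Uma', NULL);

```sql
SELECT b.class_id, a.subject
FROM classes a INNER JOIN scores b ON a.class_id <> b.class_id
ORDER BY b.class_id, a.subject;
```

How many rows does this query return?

32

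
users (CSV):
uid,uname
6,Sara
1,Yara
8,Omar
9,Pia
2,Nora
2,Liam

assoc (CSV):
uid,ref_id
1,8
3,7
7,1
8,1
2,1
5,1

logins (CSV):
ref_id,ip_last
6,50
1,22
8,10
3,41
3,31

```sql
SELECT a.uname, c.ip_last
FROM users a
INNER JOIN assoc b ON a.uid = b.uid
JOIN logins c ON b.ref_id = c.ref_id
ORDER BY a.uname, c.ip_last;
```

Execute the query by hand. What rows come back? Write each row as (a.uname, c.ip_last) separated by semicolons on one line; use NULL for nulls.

(Liam, 22); (Nora, 22); (Omar, 22); (Yara, 10)

Step 1 — a INNER JOIN b on uid → 4 row(s).
Then INNER JOIN `logins c` on ref_id: keep only rows whose b.ref_id appears in c.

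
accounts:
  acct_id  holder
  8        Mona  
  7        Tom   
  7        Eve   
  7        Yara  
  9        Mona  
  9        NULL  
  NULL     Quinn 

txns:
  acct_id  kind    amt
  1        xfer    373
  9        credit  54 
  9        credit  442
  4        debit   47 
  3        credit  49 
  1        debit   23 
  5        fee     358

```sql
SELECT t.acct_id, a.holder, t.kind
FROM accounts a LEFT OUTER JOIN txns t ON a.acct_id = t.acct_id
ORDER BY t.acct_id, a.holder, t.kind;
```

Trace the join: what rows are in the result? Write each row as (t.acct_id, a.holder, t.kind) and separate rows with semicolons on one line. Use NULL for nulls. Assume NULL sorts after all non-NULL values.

(9, Mona, credit); (9, Mona, credit); (9, NULL, credit); (9, NULL, credit); (NULL, Eve, NULL); (NULL, Mona, NULL); (NULL, Quinn, NULL); (NULL, Tom, NULL); (NULL, Yara, NULL)

LEFT JOIN keeps every row from `accounts`; unmatched rows get NULL for `txns`'s columns.
Matching on a.acct_id = t.acct_id. A NULL in a compared column never satisfies the condition.
- acct_id=8: no t row matches, row kept with t columns NULL.
- acct_id=7: no t row matches, row kept with t columns NULL.
- acct_id=7: no t row matches, row kept with t columns NULL.
- acct_id=7: no t row matches, row kept with t columns NULL.
- acct_id=9: 2 matching t row(s), so 2 row(s) emitted.
- acct_id=9: 2 matching t row(s), so 2 row(s) emitted.
- acct_id=NULL: no t row matches, row kept with t columns NULL.
After projecting and ordering:
t.acct_id | a.holder | t.kind
9 | Mona | credit
9 | Mona | credit
9 | NULL | credit
9 | NULL | credit
NULL | Eve | NULL
NULL | Mona | NULL
NULL | Quinn | NULL
NULL | Tom | NULL
NULL | Yara | NULL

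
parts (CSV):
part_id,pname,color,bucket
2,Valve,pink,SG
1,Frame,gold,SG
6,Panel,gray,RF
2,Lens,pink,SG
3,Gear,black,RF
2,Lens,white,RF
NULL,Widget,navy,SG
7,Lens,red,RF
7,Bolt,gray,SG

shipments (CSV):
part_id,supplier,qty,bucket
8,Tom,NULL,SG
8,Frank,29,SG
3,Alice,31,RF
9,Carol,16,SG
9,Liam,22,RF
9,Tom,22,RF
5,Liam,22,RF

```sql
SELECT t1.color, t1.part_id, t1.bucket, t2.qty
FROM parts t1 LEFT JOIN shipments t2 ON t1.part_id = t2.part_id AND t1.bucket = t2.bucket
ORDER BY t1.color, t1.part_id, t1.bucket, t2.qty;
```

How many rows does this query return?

9

LEFT JOIN keeps every row from `parts`; unmatched rows get NULL for `shipments`'s columns.
Matching on t1.part_id = t2.part_id AND t1.bucket = t2.bucket. A NULL in a compared column never satisfies the condition.
- part_id=2, bucket=SG: no t2 row matches, row kept with t2 columns NULL.
- part_id=1, bucket=SG: no t2 row matches, row kept with t2 columns NULL.
- part_id=6, bucket=RF: no t2 row matches, row kept with t2 columns NULL.
- part_id=2, bucket=SG: no t2 row matches, row kept with t2 columns NULL.
- part_id=3, bucket=RF: 1 matching t2 row(s), so 1 row(s) emitted.
- part_id=2, bucket=RF: no t2 row matches, row kept with t2 columns NULL.
- part_id=NULL, bucket=SG: no t2 row matches, row kept with t2 columns NULL.
- part_id=7, bucket=RF: no t2 row matches, row kept with t2 columns NULL.
- part_id=7, bucket=SG: no t2 row matches, row kept with t2 columns NULL.
Total: 1 matched + 8 padded = 9 rows.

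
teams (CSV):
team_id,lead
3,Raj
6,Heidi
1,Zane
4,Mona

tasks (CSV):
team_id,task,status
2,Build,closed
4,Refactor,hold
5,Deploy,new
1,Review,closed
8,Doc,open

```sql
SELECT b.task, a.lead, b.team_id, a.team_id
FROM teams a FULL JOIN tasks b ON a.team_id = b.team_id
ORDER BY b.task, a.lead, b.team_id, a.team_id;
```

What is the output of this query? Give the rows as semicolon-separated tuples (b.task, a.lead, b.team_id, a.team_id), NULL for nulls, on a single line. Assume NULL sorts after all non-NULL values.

FULL OUTER JOIN keeps every row from both sides; unmatched rows get NULL for the other side's columns.
Matching on a.team_id = b.team_id.
- a[0] team_id=3 → no match; kept with NULLs on the b side.
- a[1] team_id=6 → no match; kept with NULLs on the b side.
- a[2] team_id=1 → 1 match(es) in b → 1 row(s).
- a[3] team_id=4 → 1 match(es) in b → 1 row(s).
- 3 b row(s) had no a match → kept, a columns NULL.
After projecting and ordering:
b.task | a.lead | b.team_id | a.team_id
Build | NULL | 2 | NULL
Deploy | NULL | 5 | NULL
Doc | NULL | 8 | NULL
Refactor | Mona | 4 | 4
Review | Zane | 1 | 1
NULL | Heidi | NULL | 6
NULL | Raj | NULL | 3

(Build, NULL, 2, NULL); (Deploy, NULL, 5, NULL); (Doc, NULL, 8, NULL); (Refactor, Mona, 4, 4); (Review, Zane, 1, 1); (NULL, Heidi, NULL, 6); (NULL, Raj, NULL, 3)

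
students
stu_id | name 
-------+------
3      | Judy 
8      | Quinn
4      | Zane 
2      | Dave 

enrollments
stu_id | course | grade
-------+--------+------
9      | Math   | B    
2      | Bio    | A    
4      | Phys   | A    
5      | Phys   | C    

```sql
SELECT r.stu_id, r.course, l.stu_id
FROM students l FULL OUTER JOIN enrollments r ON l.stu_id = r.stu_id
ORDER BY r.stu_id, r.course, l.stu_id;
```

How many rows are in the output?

6

FULL OUTER JOIN keeps every row from both sides; unmatched rows get NULL for the other side's columns.
Matching on l.stu_id = r.stu_id.
- l row (stu_id=3): no match → kept, r columns NULL.
- l row (stu_id=8): no match → kept, r columns NULL.
- l row (stu_id=4): matches 1 r row(s) → 1 output row(s).
- l row (stu_id=2): matches 1 r row(s) → 1 output row(s).
- 2 row(s) from r found no l partner → padded with NULL.
Total: 2 matched + 4 padded = 6 rows.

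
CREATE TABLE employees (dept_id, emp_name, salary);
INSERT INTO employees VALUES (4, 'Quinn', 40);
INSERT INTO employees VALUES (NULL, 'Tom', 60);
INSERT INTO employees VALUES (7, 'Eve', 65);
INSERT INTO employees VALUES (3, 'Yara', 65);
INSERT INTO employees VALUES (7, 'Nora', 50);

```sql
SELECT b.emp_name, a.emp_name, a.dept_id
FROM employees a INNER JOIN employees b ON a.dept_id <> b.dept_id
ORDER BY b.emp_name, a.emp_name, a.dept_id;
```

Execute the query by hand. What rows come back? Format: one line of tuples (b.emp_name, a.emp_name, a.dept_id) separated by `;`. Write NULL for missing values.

(Eve, Quinn, 4); (Eve, Yara, 3); (Nora, Quinn, 4); (Nora, Yara, 3); (Quinn, Eve, 7); (Quinn, Nora, 7); (Quinn, Yara, 3); (Yara, Eve, 7); (Yara, Nora, 7); (Yara, Quinn, 4)

INNER JOIN keeps only pairs where the ON condition holds.
Matching on a.dept_id <> b.dept_id. A NULL in a compared column never satisfies the condition.
- dept_id=4: 3 matching b row(s), so 3 row(s) emitted.
- dept_id=NULL: no matching b row, dropped.
- dept_id=7: 2 matching b row(s), so 2 row(s) emitted.
- dept_id=3: 3 matching b row(s), so 3 row(s) emitted.
- dept_id=7: 2 matching b row(s), so 2 row(s) emitted.
After projecting and ordering:
b.emp_name | a.emp_name | a.dept_id
Eve | Quinn | 4
Eve | Yara | 3
Nora | Quinn | 4
Nora | Yara | 3
Quinn | Eve | 7
Quinn | Nora | 7
Quinn | Yara | 3
Yara | Eve | 7
Yara | Nora | 7
Yara | Quinn | 4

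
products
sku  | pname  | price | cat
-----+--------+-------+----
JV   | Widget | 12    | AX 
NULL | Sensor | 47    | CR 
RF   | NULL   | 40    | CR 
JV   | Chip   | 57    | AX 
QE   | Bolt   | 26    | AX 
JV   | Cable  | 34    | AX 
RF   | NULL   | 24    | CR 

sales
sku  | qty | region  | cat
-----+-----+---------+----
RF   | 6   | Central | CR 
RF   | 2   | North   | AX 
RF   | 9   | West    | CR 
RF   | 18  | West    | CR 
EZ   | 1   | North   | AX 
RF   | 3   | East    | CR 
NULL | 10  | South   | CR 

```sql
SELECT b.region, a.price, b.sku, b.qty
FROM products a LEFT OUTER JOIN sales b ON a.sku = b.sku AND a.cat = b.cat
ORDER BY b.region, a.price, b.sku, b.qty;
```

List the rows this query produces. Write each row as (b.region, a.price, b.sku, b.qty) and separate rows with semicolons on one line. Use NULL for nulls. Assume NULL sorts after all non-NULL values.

(Central, 24, RF, 6); (Central, 40, RF, 6); (East, 24, RF, 3); (East, 40, RF, 3); (West, 24, RF, 9); (West, 24, RF, 18); (West, 40, RF, 9); (West, 40, RF, 18); (NULL, 12, NULL, NULL); (NULL, 26, NULL, NULL); (NULL, 34, NULL, NULL); (NULL, 47, NULL, NULL); (NULL, 57, NULL, NULL)

LEFT JOIN keeps every row from `products`; unmatched rows get NULL for `sales`'s columns.
Matching on a.sku = b.sku AND a.cat = b.cat. A NULL in a compared column never satisfies the condition.
Matched pairs: 8; unmatched a rows kept: 5.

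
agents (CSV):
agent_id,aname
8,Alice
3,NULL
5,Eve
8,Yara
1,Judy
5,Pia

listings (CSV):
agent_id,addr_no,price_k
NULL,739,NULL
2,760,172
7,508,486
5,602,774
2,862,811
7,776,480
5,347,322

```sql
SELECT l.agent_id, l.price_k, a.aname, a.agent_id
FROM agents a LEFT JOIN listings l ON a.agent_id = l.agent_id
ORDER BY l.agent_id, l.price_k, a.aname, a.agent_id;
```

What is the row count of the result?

8

LEFT JOIN keeps every row from `agents`; unmatched rows get NULL for `listings`'s columns.
Matching on a.agent_id = l.agent_id. A NULL in a compared column never satisfies the condition.
- agent_id=8: no l row matches, row kept with l columns NULL.
- agent_id=3: no l row matches, row kept with l columns NULL.
- agent_id=5: 2 matching l row(s), so 2 row(s) emitted.
- agent_id=8: no l row matches, row kept with l columns NULL.
- agent_id=1: no l row matches, row kept with l columns NULL.
- agent_id=5: 2 matching l row(s), so 2 row(s) emitted.
Total: 4 matched + 4 padded = 8 rows.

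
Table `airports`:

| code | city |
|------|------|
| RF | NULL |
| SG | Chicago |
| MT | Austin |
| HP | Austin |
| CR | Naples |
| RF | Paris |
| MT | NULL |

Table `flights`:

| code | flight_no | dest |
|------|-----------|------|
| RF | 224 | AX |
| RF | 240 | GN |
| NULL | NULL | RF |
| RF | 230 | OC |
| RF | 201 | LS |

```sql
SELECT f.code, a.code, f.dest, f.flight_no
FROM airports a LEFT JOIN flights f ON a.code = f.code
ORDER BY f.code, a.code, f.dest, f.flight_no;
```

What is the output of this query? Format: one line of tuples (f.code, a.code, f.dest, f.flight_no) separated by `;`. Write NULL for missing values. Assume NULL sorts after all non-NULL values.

(RF, RF, AX, 224); (RF, RF, AX, 224); (RF, RF, GN, 240); (RF, RF, GN, 240); (RF, RF, LS, 201); (RF, RF, LS, 201); (RF, RF, OC, 230); (RF, RF, OC, 230); (NULL, CR, NULL, NULL); (NULL, HP, NULL, NULL); (NULL, MT, NULL, NULL); (NULL, MT, NULL, NULL); (NULL, SG, NULL, NULL)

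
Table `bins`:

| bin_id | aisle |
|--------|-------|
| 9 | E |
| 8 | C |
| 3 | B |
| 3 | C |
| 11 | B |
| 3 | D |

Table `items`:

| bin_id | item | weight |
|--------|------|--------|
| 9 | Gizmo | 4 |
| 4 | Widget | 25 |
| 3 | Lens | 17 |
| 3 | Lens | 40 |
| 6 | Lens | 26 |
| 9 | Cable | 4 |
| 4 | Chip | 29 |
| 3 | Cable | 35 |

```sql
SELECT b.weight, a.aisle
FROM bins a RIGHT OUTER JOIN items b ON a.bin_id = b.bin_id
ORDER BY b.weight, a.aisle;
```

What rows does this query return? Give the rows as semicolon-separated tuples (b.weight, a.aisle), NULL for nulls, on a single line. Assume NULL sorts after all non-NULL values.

(4, E); (4, E); (17, B); (17, C); (17, D); (25, NULL); (26, NULL); (29, NULL); (35, B); (35, C); (35, D); (40, B); (40, C); (40, D)

RIGHT JOIN keeps every row from `items`; unmatched rows get NULL for `bins`'s columns.
Matching on a.bin_id = b.bin_id.
- a row (bin_id=9): matches 2 b row(s) → 2 output row(s).
- a row (bin_id=8): no match.
- a row (bin_id=3): matches 3 b row(s) → 3 output row(s).
- a row (bin_id=3): matches 3 b row(s) → 3 output row(s).
- a row (bin_id=11): no match.
- a row (bin_id=3): matches 3 b row(s) → 3 output row(s).
- plus 3 unmatched b row(s), each kept with NULL a columns.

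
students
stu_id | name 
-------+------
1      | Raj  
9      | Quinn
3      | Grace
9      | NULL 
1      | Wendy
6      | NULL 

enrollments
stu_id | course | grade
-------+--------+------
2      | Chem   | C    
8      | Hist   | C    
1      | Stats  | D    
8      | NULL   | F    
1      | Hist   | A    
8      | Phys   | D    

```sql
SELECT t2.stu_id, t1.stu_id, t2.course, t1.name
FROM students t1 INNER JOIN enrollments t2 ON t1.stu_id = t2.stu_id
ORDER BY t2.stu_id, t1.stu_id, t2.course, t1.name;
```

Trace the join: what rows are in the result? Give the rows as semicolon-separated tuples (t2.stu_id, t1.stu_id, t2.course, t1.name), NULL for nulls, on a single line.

(1, 1, Hist, Raj); (1, 1, Hist, Wendy); (1, 1, Stats, Raj); (1, 1, Stats, Wendy)

INNER JOIN keeps only pairs where the ON condition holds.
Matching on t1.stu_id = t2.stu_id.
Matched pairs: 4.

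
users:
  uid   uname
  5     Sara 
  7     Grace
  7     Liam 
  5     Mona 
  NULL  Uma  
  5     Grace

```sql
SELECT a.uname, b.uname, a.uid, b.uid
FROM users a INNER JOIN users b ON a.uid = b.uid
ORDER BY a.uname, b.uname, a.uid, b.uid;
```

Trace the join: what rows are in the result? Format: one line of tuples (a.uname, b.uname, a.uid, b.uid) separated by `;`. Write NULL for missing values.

INNER JOIN keeps only pairs where the ON condition holds.
Matching on a.uid = b.uid. A NULL in a compared column never satisfies the condition.
- a[0] uid=5 → 3 match(es) in b → 3 row(s).
- a[1] uid=7 → 2 match(es) in b → 2 row(s).
- a[2] uid=7 → 2 match(es) in b → 2 row(s).
- a[3] uid=5 → 3 match(es) in b → 3 row(s).
- a[4] uid=NULL → no match; dropped.
- a[5] uid=5 → 3 match(es) in b → 3 row(s).

(Grace, Grace, 5, 5); (Grace, Grace, 7, 7); (Grace, Liam, 7, 7); (Grace, Mona, 5, 5); (Grace, Sara, 5, 5); (Liam, Grace, 7, 7); (Liam, Liam, 7, 7); (Mona, Grace, 5, 5); (Mona, Mona, 5, 5); (Mona, Sara, 5, 5); (Sara, Grace, 5, 5); (Sara, Mona, 5, 5); (Sara, Sara, 5, 5)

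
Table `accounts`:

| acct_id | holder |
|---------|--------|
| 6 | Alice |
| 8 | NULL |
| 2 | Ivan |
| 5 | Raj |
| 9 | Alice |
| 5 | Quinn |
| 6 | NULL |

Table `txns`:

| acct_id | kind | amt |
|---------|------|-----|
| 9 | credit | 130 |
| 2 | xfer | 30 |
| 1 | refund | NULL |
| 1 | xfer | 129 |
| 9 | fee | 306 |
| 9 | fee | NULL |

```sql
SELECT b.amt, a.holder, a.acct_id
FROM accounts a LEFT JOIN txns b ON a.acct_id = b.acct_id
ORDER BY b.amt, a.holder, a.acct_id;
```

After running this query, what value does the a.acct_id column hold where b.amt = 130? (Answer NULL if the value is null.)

LEFT JOIN keeps every row from `accounts`; unmatched rows get NULL for `txns`'s columns.
Matching on a.acct_id = b.acct_id.
- acct_id=6: no b row matches, row kept with b columns NULL.
- acct_id=8: no b row matches, row kept with b columns NULL.
- acct_id=2: 1 matching b row(s), so 1 row(s) emitted.
- acct_id=5: no b row matches, row kept with b columns NULL.
- acct_id=9: 3 matching b row(s), so 3 row(s) emitted.
- acct_id=5: no b row matches, row kept with b columns NULL.
- acct_id=6: no b row matches, row kept with b columns NULL.

9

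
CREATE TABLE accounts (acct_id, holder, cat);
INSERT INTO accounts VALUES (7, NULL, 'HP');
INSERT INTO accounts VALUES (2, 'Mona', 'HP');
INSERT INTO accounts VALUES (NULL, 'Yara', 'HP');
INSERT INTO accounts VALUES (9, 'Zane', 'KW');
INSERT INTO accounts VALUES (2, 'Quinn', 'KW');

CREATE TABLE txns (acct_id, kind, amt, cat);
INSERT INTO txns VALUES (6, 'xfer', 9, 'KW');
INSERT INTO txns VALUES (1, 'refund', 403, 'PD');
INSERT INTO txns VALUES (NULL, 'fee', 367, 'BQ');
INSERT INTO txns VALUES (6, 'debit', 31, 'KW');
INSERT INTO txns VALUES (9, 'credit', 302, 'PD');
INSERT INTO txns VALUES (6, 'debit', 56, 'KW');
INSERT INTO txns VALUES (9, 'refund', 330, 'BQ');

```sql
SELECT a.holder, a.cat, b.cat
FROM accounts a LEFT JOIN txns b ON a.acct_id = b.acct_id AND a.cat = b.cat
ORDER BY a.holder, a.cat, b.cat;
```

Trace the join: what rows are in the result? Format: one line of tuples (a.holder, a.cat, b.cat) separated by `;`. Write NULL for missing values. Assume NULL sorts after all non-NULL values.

(Mona, HP, NULL); (Quinn, KW, NULL); (Yara, HP, NULL); (Zane, KW, NULL); (NULL, HP, NULL)

LEFT JOIN keeps every row from `accounts`; unmatched rows get NULL for `txns`'s columns.
Matching on a.acct_id = b.acct_id AND a.cat = b.cat. A NULL in a compared column never satisfies the condition.
Matched pairs: 0; unmatched a rows kept: 5.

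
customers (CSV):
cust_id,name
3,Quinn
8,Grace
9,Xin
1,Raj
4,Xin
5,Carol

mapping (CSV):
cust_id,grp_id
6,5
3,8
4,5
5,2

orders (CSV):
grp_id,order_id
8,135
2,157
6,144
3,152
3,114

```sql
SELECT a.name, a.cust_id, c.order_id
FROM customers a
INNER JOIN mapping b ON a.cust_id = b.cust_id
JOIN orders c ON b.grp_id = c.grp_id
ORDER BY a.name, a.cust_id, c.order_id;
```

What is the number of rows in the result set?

2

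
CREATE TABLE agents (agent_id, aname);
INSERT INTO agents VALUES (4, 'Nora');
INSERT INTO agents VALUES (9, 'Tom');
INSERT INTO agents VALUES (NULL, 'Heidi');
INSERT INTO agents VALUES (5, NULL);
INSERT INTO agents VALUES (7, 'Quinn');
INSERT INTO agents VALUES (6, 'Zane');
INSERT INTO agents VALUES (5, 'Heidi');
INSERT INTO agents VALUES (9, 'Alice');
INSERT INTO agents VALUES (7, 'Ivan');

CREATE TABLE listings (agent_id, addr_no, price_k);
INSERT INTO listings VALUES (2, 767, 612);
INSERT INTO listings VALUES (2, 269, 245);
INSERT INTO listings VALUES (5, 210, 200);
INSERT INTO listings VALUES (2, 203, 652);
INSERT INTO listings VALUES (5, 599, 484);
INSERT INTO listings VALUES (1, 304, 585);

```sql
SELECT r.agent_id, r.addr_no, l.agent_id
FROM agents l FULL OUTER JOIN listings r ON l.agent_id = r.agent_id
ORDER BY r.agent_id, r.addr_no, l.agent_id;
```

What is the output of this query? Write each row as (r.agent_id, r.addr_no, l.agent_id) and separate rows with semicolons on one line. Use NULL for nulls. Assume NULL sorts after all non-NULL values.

FULL OUTER JOIN keeps every row from both sides; unmatched rows get NULL for the other side's columns.
Matching on l.agent_id = r.agent_id. A NULL in a compared column never satisfies the condition.
Matched pairs: 4; unmatched l rows kept: 7; unmatched r rows kept: 4.

(1, 304, NULL); (2, 203, NULL); (2, 269, NULL); (2, 767, NULL); (5, 210, 5); (5, 210, 5); (5, 599, 5); (5, 599, 5); (NULL, NULL, 4); (NULL, NULL, 6); (NULL, NULL, 7); (NULL, NULL, 7); (NULL, NULL, 9); (NULL, NULL, 9); (NULL, NULL, NULL)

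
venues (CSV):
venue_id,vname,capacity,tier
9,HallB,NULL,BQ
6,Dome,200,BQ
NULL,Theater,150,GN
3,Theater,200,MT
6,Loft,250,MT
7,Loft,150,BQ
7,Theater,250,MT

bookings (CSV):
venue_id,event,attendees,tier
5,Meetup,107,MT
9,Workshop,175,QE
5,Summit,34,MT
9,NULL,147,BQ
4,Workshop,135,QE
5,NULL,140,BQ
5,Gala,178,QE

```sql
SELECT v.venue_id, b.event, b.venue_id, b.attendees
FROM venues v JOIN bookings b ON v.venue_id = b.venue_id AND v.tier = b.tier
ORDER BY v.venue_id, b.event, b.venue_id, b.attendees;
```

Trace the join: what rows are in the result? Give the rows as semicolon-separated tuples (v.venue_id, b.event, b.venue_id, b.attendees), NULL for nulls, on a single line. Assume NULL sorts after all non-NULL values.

INNER JOIN keeps only pairs where the ON condition holds.
Matching on v.venue_id = b.venue_id AND v.tier = b.tier. A NULL in a compared column never satisfies the condition.
Matched pairs: 1.

(9, NULL, 9, 147)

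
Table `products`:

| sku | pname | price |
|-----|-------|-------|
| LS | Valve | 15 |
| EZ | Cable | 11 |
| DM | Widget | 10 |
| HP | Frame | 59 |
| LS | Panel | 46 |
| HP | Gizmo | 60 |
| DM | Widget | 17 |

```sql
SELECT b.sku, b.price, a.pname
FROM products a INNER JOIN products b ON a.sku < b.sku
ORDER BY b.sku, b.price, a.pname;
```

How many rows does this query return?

INNER JOIN keeps only pairs where the ON condition holds.
Matching on a.sku < b.sku.
Matched pairs: 18.
Total: 18 rows.

18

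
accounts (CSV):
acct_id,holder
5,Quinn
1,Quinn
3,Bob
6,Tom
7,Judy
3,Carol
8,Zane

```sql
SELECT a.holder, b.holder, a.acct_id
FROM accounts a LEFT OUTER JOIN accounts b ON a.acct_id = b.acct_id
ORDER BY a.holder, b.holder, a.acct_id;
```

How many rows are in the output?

LEFT JOIN keeps every row from `accounts a`; unmatched rows get NULL for `accounts b`'s columns.
Matching on a.acct_id = b.acct_id.
Matched pairs: 9; unmatched a rows kept: 0.
Total: 9 rows.

9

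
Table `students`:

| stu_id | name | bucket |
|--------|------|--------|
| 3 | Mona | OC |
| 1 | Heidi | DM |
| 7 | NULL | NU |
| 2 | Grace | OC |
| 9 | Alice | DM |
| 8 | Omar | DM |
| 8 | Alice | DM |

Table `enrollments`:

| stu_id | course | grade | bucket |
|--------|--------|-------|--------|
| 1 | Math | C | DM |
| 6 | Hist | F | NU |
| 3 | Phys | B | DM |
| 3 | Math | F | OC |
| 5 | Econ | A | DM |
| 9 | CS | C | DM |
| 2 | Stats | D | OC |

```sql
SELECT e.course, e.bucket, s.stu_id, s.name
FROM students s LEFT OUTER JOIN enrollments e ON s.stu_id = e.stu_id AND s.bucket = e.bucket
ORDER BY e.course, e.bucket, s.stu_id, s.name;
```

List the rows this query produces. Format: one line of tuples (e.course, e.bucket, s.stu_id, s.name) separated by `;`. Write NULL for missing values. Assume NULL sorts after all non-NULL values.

(CS, DM, 9, Alice); (Math, DM, 1, Heidi); (Math, OC, 3, Mona); (Stats, OC, 2, Grace); (NULL, NULL, 7, NULL); (NULL, NULL, 8, Alice); (NULL, NULL, 8, Omar)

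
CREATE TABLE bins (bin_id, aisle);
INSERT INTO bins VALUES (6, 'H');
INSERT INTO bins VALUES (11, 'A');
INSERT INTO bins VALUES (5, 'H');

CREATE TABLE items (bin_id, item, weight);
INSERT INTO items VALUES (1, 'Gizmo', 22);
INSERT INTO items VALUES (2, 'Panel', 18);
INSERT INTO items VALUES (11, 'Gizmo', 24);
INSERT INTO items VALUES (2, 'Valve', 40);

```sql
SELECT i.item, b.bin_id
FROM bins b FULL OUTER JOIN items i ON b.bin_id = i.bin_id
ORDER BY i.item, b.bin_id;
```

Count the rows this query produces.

6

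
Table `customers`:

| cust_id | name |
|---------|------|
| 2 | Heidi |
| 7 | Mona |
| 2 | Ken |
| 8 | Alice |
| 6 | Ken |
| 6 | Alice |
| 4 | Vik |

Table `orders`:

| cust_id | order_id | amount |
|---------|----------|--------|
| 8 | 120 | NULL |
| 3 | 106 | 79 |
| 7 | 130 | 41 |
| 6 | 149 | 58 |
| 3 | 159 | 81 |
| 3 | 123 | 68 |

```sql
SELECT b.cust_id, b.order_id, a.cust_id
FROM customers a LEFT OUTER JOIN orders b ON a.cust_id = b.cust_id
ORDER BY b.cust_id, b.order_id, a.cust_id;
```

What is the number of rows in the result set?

7

LEFT JOIN keeps every row from `customers`; unmatched rows get NULL for `orders`'s columns.
Matching on a.cust_id = b.cust_id.
- cust_id=2: no b row matches, row kept with b columns NULL.
- cust_id=7: 1 matching b row(s), so 1 row(s) emitted.
- cust_id=2: no b row matches, row kept with b columns NULL.
- cust_id=8: 1 matching b row(s), so 1 row(s) emitted.
- cust_id=6: 1 matching b row(s), so 1 row(s) emitted.
- cust_id=6: 1 matching b row(s), so 1 row(s) emitted.
- cust_id=4: no b row matches, row kept with b columns NULL.
Total: 4 matched + 3 padded = 7 rows.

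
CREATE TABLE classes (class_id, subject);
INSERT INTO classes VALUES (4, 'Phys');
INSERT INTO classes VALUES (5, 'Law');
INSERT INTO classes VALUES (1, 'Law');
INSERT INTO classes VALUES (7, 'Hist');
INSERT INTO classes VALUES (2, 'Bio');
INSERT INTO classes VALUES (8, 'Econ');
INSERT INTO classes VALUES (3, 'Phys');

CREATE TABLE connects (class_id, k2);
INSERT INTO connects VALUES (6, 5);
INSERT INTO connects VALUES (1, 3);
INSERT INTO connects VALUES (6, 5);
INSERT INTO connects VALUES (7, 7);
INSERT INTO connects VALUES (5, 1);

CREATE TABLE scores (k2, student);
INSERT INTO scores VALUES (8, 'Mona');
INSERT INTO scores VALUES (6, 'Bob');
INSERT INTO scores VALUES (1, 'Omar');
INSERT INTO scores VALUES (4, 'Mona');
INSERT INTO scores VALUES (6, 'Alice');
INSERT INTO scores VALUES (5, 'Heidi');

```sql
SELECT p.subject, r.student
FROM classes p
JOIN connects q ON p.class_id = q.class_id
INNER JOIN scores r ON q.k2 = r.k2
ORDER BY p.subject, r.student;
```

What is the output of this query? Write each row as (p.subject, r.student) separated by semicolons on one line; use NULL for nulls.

(Law, Omar)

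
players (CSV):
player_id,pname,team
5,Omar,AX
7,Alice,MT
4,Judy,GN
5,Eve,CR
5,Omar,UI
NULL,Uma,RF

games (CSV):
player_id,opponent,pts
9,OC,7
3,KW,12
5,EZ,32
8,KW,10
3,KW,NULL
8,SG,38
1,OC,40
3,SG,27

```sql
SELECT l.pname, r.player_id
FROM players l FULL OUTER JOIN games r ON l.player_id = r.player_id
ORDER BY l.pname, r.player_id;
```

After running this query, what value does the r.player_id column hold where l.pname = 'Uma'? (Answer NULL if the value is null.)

FULL OUTER JOIN keeps every row from both sides; unmatched rows get NULL for the other side's columns.
Matching on l.player_id = r.player_id. A NULL in a compared column never satisfies the condition.
- player_id=5: 1 matching r row(s), so 1 row(s) emitted.
- player_id=7: no r row matches, row kept with r columns NULL.
- player_id=4: no r row matches, row kept with r columns NULL.
- player_id=5: 1 matching r row(s), so 1 row(s) emitted.
- player_id=5: 1 matching r row(s), so 1 row(s) emitted.
- player_id=NULL: no r row matches, row kept with r columns NULL.
- 7 r row(s) had no l match → kept, l columns NULL.

NULL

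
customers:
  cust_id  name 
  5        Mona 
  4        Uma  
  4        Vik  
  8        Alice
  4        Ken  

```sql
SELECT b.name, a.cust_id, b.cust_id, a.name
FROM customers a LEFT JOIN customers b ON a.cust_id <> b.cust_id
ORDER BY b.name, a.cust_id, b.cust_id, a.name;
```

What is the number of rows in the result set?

LEFT JOIN keeps every row from `customers a`; unmatched rows get NULL for `customers b`'s columns.
Matching on a.cust_id <> b.cust_id.
- a row (cust_id=5): matches 4 b row(s) → 4 output row(s).
- a row (cust_id=4): matches 2 b row(s) → 2 output row(s).
- a row (cust_id=4): matches 2 b row(s) → 2 output row(s).
- a row (cust_id=8): matches 4 b row(s) → 4 output row(s).
- a row (cust_id=4): matches 2 b row(s) → 2 output row(s).
Total: 14 rows.

14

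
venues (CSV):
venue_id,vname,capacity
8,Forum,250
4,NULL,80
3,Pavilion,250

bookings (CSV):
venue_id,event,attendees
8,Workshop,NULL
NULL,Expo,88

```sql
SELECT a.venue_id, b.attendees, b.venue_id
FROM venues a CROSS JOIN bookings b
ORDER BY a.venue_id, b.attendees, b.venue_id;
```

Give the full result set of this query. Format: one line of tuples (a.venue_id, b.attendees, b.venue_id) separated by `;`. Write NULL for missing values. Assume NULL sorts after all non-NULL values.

(3, 88, NULL); (3, NULL, 8); (4, 88, NULL); (4, NULL, 8); (8, 88, NULL); (8, NULL, 8)

CROSS JOIN pairs every row of `venues` with every row of `bookings`: 3 × 2 = 6 rows.
After projecting and ordering:
a.venue_id | b.attendees | b.venue_id
3 | 88 | NULL
3 | NULL | 8
4 | 88 | NULL
4 | NULL | 8
8 | 88 | NULL
8 | NULL | 8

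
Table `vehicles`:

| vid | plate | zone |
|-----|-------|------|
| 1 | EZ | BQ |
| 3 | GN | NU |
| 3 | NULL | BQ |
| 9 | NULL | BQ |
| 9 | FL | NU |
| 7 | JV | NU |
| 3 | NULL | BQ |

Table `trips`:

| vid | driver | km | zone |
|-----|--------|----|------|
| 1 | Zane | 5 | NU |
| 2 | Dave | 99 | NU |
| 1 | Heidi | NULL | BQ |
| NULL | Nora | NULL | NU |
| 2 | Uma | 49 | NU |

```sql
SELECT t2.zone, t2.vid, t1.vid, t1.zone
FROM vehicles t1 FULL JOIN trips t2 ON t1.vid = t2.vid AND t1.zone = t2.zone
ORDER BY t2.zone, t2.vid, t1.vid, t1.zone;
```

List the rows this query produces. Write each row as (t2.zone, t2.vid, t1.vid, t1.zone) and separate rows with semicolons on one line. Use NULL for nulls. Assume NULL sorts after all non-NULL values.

FULL OUTER JOIN keeps every row from both sides; unmatched rows get NULL for the other side's columns.
Matching on t1.vid = t2.vid AND t1.zone = t2.zone. A NULL in a compared column never satisfies the condition.
Matched pairs: 1; unmatched t1 rows kept: 6; unmatched t2 rows kept: 4.

(BQ, 1, 1, BQ); (NU, 1, NULL, NULL); (NU, 2, NULL, NULL); (NU, 2, NULL, NULL); (NU, NULL, NULL, NULL); (NULL, NULL, 3, BQ); (NULL, NULL, 3, BQ); (NULL, NULL, 3, NU); (NULL, NULL, 7, NU); (NULL, NULL, 9, BQ); (NULL, NULL, 9, NU)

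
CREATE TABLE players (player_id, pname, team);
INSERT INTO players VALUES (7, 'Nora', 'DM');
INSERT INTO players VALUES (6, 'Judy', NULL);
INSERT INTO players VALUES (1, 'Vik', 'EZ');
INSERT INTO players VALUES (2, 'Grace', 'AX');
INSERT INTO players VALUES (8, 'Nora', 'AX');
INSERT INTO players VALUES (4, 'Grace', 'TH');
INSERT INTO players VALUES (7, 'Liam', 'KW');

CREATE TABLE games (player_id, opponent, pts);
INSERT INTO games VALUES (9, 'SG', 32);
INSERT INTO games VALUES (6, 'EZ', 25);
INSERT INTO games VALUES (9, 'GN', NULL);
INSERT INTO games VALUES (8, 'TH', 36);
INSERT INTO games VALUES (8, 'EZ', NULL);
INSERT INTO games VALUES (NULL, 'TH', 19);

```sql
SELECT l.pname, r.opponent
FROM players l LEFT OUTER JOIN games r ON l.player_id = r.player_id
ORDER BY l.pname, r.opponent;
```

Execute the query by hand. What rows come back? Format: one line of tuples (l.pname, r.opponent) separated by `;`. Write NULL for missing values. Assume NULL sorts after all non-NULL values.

(Grace, NULL); (Grace, NULL); (Judy, EZ); (Liam, NULL); (Nora, EZ); (Nora, TH); (Nora, NULL); (Vik, NULL)

LEFT JOIN keeps every row from `players`; unmatched rows get NULL for `games`'s columns.
Matching on l.player_id = r.player_id. A NULL in a compared column never satisfies the condition.
Matched pairs: 3; unmatched l rows kept: 5.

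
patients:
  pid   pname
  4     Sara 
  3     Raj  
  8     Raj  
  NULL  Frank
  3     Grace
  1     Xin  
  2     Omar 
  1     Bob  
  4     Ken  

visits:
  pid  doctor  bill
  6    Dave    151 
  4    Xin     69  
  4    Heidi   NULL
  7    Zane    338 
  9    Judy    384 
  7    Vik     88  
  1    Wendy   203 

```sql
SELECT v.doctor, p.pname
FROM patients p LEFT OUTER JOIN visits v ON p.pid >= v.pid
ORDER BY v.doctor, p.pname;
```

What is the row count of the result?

LEFT JOIN keeps every row from `patients`; unmatched rows get NULL for `visits`'s columns.
Matching on p.pid >= v.pid. A NULL in a compared column never satisfies the condition.
- p (pid=4) pairs with 3 row(s) of v.
- p (pid=3) pairs with 1 row(s) of v.
- p (pid=8) pairs with 6 row(s) of v.
- p (pid=NULL) has no partner → padded with NULL.
- p (pid=3) pairs with 1 row(s) of v.
- p (pid=1) pairs with 1 row(s) of v.
- p (pid=2) pairs with 1 row(s) of v.
- p (pid=1) pairs with 1 row(s) of v.
- p (pid=4) pairs with 3 row(s) of v.
Total: 17 matched + 1 padded = 18 rows.

18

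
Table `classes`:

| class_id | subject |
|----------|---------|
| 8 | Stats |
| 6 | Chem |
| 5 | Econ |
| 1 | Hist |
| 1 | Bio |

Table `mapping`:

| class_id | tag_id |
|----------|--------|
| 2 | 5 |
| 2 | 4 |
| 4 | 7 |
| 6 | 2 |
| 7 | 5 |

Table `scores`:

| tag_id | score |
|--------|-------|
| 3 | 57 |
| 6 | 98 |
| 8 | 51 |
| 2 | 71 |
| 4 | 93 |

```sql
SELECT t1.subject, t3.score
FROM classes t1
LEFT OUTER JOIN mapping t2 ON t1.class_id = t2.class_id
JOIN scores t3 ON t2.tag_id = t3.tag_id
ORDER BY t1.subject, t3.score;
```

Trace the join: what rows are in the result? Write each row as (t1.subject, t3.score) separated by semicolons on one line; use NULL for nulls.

Joins associate left-to-right: classes LEFT JOIN mapping on class_id gives 5 intermediate row(s).
Then INNER JOIN `scores t3` on tag_id: keep only rows whose t2.tag_id appears in t3.

(Chem, 71)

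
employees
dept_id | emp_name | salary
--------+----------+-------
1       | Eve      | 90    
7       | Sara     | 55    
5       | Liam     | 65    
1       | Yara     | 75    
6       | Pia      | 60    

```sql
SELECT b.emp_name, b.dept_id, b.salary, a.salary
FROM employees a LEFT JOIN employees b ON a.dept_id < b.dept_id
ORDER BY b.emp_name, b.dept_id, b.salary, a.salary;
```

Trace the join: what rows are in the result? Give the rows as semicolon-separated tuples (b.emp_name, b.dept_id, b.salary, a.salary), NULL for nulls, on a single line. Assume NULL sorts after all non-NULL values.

(Liam, 5, 65, 75); (Liam, 5, 65, 90); (Pia, 6, 60, 65); (Pia, 6, 60, 75); (Pia, 6, 60, 90); (Sara, 7, 55, 60); (Sara, 7, 55, 65); (Sara, 7, 55, 75); (Sara, 7, 55, 90); (NULL, NULL, NULL, 55)

LEFT JOIN keeps every row from `employees a`; unmatched rows get NULL for `employees b`'s columns.
Matching on a.dept_id < b.dept_id.
Matched pairs: 9; unmatched a rows kept: 1.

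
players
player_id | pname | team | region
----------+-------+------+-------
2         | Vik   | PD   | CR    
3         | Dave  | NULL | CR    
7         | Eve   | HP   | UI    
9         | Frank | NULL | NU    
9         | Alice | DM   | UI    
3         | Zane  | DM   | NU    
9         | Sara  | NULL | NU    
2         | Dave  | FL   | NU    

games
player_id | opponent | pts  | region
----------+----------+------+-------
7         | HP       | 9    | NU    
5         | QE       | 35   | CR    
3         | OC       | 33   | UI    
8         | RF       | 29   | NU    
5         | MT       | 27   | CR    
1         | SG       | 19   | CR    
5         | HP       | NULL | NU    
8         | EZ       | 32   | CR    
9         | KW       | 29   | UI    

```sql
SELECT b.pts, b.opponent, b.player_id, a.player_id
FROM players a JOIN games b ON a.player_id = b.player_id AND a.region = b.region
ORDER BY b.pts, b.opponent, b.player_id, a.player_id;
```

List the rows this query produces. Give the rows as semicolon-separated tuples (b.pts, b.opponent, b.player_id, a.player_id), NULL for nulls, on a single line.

(29, KW, 9, 9)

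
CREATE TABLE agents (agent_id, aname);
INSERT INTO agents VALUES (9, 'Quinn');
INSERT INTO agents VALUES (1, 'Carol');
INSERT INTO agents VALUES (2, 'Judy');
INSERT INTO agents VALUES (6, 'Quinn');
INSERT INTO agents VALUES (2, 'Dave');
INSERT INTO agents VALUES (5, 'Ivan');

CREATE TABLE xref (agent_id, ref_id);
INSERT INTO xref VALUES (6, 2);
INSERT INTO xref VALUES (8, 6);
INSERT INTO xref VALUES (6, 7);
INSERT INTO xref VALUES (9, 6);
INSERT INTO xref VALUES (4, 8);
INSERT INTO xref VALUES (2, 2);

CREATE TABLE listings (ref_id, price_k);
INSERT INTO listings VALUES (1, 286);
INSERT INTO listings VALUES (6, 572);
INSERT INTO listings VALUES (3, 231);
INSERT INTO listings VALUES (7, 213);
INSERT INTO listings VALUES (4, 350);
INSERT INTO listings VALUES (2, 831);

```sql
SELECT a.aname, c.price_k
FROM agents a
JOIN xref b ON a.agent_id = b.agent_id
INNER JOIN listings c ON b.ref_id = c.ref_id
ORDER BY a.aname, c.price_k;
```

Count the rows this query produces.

Joins associate left-to-right: agents INNER JOIN xref on agent_id gives 5 intermediate row(s).
Then INNER JOIN `listings c` on ref_id: keep only rows whose b.ref_id appears in c.
Result: 5 row(s).

5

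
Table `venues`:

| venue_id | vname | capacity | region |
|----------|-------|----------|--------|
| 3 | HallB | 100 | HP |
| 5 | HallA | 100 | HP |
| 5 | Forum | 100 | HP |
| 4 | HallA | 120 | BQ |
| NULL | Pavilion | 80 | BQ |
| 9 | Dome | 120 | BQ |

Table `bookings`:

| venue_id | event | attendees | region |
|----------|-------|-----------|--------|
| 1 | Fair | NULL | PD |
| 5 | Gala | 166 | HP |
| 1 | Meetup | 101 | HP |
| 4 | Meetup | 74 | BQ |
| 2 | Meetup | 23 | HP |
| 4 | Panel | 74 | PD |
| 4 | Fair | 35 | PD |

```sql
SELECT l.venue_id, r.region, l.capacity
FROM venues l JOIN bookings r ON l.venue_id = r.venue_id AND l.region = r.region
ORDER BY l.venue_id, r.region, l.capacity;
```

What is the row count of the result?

3

INNER JOIN keeps only pairs where the ON condition holds.
Matching on l.venue_id = r.venue_id AND l.region = r.region. A NULL in a compared column never satisfies the condition.
- l[0] venue_id=3, region=HP → no match; dropped.
- l[1] venue_id=5, region=HP → 1 match(es) in r → 1 row(s).
- l[2] venue_id=5, region=HP → 1 match(es) in r → 1 row(s).
- l[3] venue_id=4, region=BQ → 1 match(es) in r → 1 row(s).
- l[4] venue_id=NULL, region=BQ → no match; dropped.
- l[5] venue_id=9, region=BQ → no match; dropped.
Total: 3 rows.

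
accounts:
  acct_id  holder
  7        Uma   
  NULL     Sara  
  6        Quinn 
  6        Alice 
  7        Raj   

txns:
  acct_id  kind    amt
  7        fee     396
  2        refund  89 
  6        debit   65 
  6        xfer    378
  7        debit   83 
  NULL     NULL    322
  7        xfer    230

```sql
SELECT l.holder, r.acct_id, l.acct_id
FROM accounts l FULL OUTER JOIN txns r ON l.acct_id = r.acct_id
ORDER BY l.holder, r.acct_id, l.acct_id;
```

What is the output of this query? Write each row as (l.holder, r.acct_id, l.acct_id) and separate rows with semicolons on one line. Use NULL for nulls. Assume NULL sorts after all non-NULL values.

(Alice, 6, 6); (Alice, 6, 6); (Quinn, 6, 6); (Quinn, 6, 6); (Raj, 7, 7); (Raj, 7, 7); (Raj, 7, 7); (Sara, NULL, NULL); (Uma, 7, 7); (Uma, 7, 7); (Uma, 7, 7); (NULL, 2, NULL); (NULL, NULL, NULL)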